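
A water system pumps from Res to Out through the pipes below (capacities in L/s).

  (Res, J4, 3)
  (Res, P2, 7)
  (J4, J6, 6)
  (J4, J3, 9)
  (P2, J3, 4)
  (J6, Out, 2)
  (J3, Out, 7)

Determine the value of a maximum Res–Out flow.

7

Augment Res→J4→J6→Out: bottleneck 2, flow now 2.
Augment Res→J4→J3→Out: bottleneck 1, flow now 3.
Augment Res→P2→J3→Out: bottleneck 4, flow now 7.
No augmenting path remains; maximum flow = 7.
In the residual graph, reachable from Res: {Res, P2}.
Min-cut edges: Res→J4 (3), P2→J3 (4); capacity 3 + 4 = 7.
This cut is saturated, so no flow can exceed 7.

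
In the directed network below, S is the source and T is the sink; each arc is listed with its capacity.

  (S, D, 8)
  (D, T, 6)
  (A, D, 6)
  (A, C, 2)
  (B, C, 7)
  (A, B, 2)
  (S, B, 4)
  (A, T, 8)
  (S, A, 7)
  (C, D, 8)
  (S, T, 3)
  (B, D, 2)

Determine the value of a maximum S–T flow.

Augment S→T: bottleneck 3, flow now 3.
Augment S→A→T: bottleneck 7, flow now 10.
Augment S→D→T: bottleneck 6, flow now 16.
No augmenting path remains; maximum flow = 16.
In the residual graph, reachable from S: {S, B, C, D}.
Min-cut edges: S→A (7), S→T (3), D→T (6); capacity 7 + 3 + 6 = 16.
This cut is saturated, so no flow can exceed 16.

16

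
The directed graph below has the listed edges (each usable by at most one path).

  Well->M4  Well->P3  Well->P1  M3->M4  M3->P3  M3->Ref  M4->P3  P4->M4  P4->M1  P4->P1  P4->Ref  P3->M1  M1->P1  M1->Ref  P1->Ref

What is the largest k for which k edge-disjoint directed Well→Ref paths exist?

Assign every edge capacity 1; by Menger, the answer equals the max flow.
Path Well→P1→Ref (+1); total 1.
Path Well→P3→M1→Ref (+1); total 2.
No residual Well→Ref path; max flow = 2.
Certifying cut of size 2: {P3→M1, Well→P1}.

2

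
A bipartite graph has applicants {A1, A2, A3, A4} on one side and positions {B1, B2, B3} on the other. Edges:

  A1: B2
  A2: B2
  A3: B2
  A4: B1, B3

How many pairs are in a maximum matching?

Unit-capacity flow: source→left, listed edges, right→sink; max matching = max flow.
Augmenting path A1→B2 (+1); matched 1.
Augmenting path A4→B1 (+1); matched 2.
No augmenting path remains; maximum matching = 2.
König certificate: {A4, B2} is a vertex cover of size 2 (every listed pair touches it), so no matching can be larger.

2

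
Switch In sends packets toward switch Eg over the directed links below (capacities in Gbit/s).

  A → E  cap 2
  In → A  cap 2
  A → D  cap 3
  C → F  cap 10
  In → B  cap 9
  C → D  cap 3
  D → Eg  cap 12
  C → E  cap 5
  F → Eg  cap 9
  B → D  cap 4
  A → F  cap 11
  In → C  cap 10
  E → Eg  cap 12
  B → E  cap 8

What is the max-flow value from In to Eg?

Augment In→A→D→Eg: bottleneck 2, flow now 2.
Augment In→B→D→Eg: bottleneck 4, flow now 6.
Augment In→B→E→Eg: bottleneck 5, flow now 11.
Augment In→C→D→Eg: bottleneck 3, flow now 14.
Augment In→C→E→Eg: bottleneck 5, flow now 19.
Augment In→C→F→Eg: bottleneck 2, flow now 21.
No augmenting path remains; maximum flow = 21.
In the residual graph, reachable from In: {In}.
Min-cut edges: In→A (2), In→B (9), In→C (10); capacity 2 + 9 + 10 = 21.
This cut is saturated, so no flow can exceed 21.

21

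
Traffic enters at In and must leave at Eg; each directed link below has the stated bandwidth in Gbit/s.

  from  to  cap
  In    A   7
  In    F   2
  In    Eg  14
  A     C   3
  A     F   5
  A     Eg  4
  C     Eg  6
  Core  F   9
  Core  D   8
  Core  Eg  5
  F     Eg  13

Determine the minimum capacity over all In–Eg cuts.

Augment In→Eg: bottleneck 14, flow now 14.
Augment In→A→Eg: bottleneck 4, flow now 18.
Augment In→F→Eg: bottleneck 2, flow now 20.
Augment In→A→C→Eg: bottleneck 3, flow now 23.
No augmenting path remains; maximum flow = 23.
By max-flow min-cut, the minimum cut capacity equals the max flow.
In the residual graph, reachable from In: {In}.
Min-cut edges: In→A (7), In→F (2), In→Eg (14); capacity 7 + 2 + 14 = 23.

23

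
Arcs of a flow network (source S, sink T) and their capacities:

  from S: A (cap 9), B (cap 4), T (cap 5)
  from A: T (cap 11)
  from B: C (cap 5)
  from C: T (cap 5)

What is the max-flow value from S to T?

Augment S→T: bottleneck 5, flow now 5.
Augment S→A→T: bottleneck 9, flow now 14.
Augment S→B→C→T: bottleneck 4, flow now 18.
No augmenting path remains; maximum flow = 18.
In the residual graph, reachable from S: {S}.
Min-cut edges: S→A (9), S→B (4), S→T (5); capacity 9 + 4 + 5 = 18.
This cut is saturated, so no flow can exceed 18.

18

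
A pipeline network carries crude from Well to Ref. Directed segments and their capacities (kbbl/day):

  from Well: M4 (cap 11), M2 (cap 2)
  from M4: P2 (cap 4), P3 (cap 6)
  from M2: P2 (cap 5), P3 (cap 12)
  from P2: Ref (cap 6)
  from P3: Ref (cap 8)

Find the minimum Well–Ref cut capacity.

Augment Well→M4→P2→Ref: bottleneck 4, flow now 4.
Augment Well→M4→P3→Ref: bottleneck 6, flow now 10.
Augment Well→M2→P2→Ref: bottleneck 2, flow now 12.
No augmenting path remains; maximum flow = 12.
By max-flow min-cut, the minimum cut capacity equals the max flow.
In the residual graph, reachable from Well: {Well, M4}.
Min-cut edges: Well→M2 (2), M4→P2 (4), M4→P3 (6); capacity 2 + 4 + 6 = 12.

12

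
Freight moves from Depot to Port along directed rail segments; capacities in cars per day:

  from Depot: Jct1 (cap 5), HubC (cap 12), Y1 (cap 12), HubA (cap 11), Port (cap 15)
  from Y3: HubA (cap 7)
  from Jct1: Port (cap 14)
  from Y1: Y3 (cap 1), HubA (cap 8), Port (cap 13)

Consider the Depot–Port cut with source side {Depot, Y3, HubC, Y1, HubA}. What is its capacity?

Edges leaving {Depot, Y3, HubC, Y1, HubA}: Depot→Jct1 (5), Depot→Port (15), Y1→Port (13).
Cut capacity = 5 + 15 + 13 = 33.

33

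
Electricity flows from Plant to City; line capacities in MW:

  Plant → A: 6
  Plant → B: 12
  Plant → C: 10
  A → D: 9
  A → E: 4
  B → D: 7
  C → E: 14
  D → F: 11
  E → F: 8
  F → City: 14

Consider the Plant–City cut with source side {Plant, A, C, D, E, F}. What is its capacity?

26

Edges leaving {Plant, A, C, D, E, F}: Plant→B (12), F→City (14).
Cut capacity = 12 + 14 = 26.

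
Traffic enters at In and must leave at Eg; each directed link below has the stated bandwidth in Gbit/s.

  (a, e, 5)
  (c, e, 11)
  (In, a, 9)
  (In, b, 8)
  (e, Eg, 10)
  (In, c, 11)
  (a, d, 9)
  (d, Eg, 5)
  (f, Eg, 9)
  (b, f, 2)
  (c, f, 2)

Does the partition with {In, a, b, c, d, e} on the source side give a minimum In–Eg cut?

Yes — it is a minimum cut (capacity 19).

Given cut capacity: 2 + 2 + 5 + 10 = 19.
Augment In→a→d→Eg: bottleneck 5, flow now 5.
Augment In→a→e→Eg: bottleneck 4, flow now 9.
Augment In→b→f→Eg: bottleneck 2, flow now 11.
Augment In→c→e→Eg: bottleneck 6, flow now 17.
Augment In→c→f→Eg: bottleneck 2, flow now 19.
No augmenting path remains; maximum flow = 19.
Cut capacity 19 equals the max flow, so it is a minimum cut.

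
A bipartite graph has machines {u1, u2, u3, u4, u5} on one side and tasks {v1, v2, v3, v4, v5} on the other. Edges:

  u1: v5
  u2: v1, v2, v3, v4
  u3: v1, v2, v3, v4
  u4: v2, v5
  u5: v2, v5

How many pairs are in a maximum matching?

4

Unit-capacity flow: source→left, listed edges, right→sink; max matching = max flow.
Augmenting path u1→v5 (+1); matched 1.
Augmenting path u2→v1 (+1); matched 2.
Augmenting path u3→v2 (+1); matched 3.
Augmenting path u4→v2→u3→v3 (+1); matched 4.
No augmenting path remains; maximum matching = 4.
König certificate: {u2, u3, v2, v5} is a vertex cover of size 4 (every listed pair touches it), so no matching can be larger.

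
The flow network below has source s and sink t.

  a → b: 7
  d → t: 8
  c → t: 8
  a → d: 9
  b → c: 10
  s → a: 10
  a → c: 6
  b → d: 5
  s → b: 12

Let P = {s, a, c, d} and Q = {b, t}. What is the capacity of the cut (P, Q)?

Edges leaving {s, a, c, d}: s→b (12), a→b (7), c→t (8), d→t (8).
Cut capacity = 12 + 7 + 8 + 8 = 35.

35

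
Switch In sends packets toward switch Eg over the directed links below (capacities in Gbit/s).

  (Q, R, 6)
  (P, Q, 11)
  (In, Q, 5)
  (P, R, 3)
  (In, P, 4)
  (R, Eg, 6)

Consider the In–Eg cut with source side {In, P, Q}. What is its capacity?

9

Edges leaving {In, P, Q}: P→R (3), Q→R (6).
Cut capacity = 3 + 6 = 9.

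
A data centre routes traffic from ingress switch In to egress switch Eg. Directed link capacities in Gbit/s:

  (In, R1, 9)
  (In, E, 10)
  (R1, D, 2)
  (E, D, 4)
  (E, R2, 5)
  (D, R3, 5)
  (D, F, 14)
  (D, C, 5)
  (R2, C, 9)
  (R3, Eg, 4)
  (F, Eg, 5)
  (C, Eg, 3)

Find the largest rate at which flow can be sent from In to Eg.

Augment In→R1→D→R3→Eg: bottleneck 2, flow now 2.
Augment In→E→D→R3→Eg: bottleneck 2, flow now 4.
Augment In→E→D→F→Eg: bottleneck 2, flow now 6.
Augment In→E→R2→C→Eg: bottleneck 3, flow now 9.
No augmenting path remains; maximum flow = 9.
In the residual graph, reachable from In: {In, R1, E, R2, C}.
Min-cut edges: R1→D (2), E→D (4), C→Eg (3); capacity 2 + 4 + 3 = 9.
This cut is saturated, so no flow can exceed 9.

9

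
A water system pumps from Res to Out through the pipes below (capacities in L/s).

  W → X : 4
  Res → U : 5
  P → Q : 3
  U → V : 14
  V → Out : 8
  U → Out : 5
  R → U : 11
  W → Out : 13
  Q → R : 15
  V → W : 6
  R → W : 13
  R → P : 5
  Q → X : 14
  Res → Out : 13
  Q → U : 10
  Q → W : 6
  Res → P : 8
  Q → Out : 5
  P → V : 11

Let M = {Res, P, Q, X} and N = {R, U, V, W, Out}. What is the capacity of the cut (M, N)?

Edges leaving {Res, P, Q, X}: Res→U (5), Res→Out (13), P→V (11), Q→R (15), Q→U (10), Q→W (6), Q→Out (5).
Cut capacity = 5 + 13 + 11 + 15 + 10 + 6 + 5 = 65.

65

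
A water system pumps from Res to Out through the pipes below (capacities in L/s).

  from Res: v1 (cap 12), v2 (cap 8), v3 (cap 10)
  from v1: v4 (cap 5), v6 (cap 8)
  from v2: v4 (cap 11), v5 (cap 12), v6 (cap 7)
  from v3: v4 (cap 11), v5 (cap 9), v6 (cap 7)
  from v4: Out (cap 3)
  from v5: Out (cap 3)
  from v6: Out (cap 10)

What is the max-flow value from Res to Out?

16

Augment Res→v1→v4→Out: bottleneck 3, flow now 3.
Augment Res→v1→v6→Out: bottleneck 8, flow now 11.
Augment Res→v2→v5→Out: bottleneck 3, flow now 14.
Augment Res→v2→v6→Out: bottleneck 2, flow now 16.
No augmenting path remains; maximum flow = 16.
In the residual graph, reachable from Res: {Res, v1, v2, v3, v4, v5, v6}.
Min-cut edges: v4→Out (3), v5→Out (3), v6→Out (10); capacity 3 + 3 + 10 = 16.
This cut is saturated, so no flow can exceed 16.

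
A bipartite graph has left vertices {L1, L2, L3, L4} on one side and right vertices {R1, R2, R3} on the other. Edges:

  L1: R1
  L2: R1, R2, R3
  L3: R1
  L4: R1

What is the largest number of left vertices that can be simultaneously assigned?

2

Unit-capacity flow: source→left, listed edges, right→sink; max matching = max flow.
Augmenting path L1→R1 (+1); matched 1.
Augmenting path L2→R2 (+1); matched 2.
No augmenting path remains; maximum matching = 2.
König certificate: {L2, R1} is a vertex cover of size 2 (every listed pair touches it), so no matching can be larger.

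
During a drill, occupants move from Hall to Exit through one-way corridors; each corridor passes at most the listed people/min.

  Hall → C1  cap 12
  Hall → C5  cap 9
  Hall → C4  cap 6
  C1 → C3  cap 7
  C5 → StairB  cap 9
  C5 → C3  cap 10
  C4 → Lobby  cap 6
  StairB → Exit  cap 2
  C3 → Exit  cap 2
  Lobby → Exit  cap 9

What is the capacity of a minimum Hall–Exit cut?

Augment Hall→C1→C3→Exit: bottleneck 2, flow now 2.
Augment Hall→C5→StairB→Exit: bottleneck 2, flow now 4.
Augment Hall→C4→Lobby→Exit: bottleneck 6, flow now 10.
No augmenting path remains; maximum flow = 10.
By max-flow min-cut, the minimum cut capacity equals the max flow.
In the residual graph, reachable from Hall: {Hall, C1, C5, StairB, C3}.
Min-cut edges: Hall→C4 (6), StairB→Exit (2), C3→Exit (2); capacity 6 + 2 + 2 = 10.

10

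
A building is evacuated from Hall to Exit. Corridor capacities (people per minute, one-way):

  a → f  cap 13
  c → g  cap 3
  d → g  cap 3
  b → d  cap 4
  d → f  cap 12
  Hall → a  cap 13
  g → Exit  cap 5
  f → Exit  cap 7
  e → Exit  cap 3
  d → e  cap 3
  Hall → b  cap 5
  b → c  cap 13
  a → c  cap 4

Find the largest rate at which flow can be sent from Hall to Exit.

14

Augment Hall→a→f→Exit: bottleneck 7, flow now 7.
Augment Hall→a→c→g→Exit: bottleneck 3, flow now 10.
Augment Hall→b→d→e→Exit: bottleneck 3, flow now 13.
Augment Hall→b→d→g→Exit: bottleneck 1, flow now 14.
No augmenting path remains; maximum flow = 14.
In the residual graph, reachable from Hall: {Hall, a, b, c, f}.
Min-cut edges: b→d (4), c→g (3), f→Exit (7); capacity 4 + 3 + 7 = 14.
This cut is saturated, so no flow can exceed 14.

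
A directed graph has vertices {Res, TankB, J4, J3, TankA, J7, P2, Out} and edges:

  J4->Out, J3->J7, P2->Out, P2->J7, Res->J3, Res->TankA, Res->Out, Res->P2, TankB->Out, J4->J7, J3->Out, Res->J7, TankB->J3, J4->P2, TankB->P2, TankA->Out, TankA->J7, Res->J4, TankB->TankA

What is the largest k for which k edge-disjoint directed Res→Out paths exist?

5

Assign every edge capacity 1; by Menger, the answer equals the max flow.
Path Res→Out (+1); total 1.
Path Res→J4→Out (+1); total 2.
Path Res→J3→Out (+1); total 3.
Path Res→TankA→Out (+1); total 4.
Path Res→P2→Out (+1); total 5.
No residual Res→Out path; max flow = 5.
Certifying cut of size 5: {Res→J3, Res→J4, Res→Out, Res→P2, Res→TankA}.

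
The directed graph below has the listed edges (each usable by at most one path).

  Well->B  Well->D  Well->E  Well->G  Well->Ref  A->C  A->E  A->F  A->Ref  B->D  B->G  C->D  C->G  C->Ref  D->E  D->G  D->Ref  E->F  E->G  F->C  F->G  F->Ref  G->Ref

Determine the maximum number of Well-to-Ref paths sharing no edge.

Assign every edge capacity 1; by Menger, the answer equals the max flow.
Path Well→Ref (+1); total 1.
Path Well→D→Ref (+1); total 2.
Path Well→G→Ref (+1); total 3.
Path Well→E→F→Ref (+1); total 4.
No residual Well→Ref path; max flow = 4.
Certifying cut of size 4: {D→Ref, E→F, G→Ref, Well→Ref}.

4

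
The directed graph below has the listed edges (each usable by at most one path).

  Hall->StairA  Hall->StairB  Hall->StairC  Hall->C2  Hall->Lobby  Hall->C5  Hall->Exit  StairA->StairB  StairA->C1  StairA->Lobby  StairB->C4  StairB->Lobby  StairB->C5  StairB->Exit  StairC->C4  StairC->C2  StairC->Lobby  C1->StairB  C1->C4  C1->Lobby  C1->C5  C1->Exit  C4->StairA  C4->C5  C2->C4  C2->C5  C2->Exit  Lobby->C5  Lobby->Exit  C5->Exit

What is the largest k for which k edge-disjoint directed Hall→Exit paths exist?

6

Assign every edge capacity 1; by Menger, the answer equals the max flow.
Path Hall→Exit (+1); total 1.
Path Hall→StairB→Exit (+1); total 2.
Path Hall→C2→Exit (+1); total 3.
Path Hall→Lobby→Exit (+1); total 4.
Path Hall→C5→Exit (+1); total 5.
Path Hall→StairA→C1→Exit (+1); total 6.
No residual Hall→Exit path; max flow = 6.
Certifying cut of size 6: {C2→Exit, C5→Exit, Hall→Exit, Lobby→Exit, StairA→C1, StairB→Exit}.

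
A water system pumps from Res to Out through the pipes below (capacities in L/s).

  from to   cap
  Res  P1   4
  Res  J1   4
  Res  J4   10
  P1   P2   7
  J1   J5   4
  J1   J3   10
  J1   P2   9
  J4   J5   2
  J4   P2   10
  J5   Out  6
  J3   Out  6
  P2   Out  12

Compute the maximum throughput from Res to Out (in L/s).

Augment Res→P1→P2→Out: bottleneck 4, flow now 4.
Augment Res→J1→J5→Out: bottleneck 4, flow now 8.
Augment Res→J4→J5→Out: bottleneck 2, flow now 10.
Augment Res→J4→P2→Out: bottleneck 8, flow now 18.
No augmenting path remains; maximum flow = 18.
In the residual graph, reachable from Res: {Res}.
Min-cut edges: Res→P1 (4), Res→J1 (4), Res→J4 (10); capacity 4 + 4 + 10 = 18.
This cut is saturated, so no flow can exceed 18.

18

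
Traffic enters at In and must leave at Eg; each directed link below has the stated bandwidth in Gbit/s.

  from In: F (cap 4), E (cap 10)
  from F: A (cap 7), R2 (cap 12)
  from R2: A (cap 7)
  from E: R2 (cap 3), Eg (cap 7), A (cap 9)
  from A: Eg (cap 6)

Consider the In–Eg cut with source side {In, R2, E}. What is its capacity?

Edges leaving {In, R2, E}: In→F (4), R2→A (7), E→A (9), E→Eg (7).
Cut capacity = 4 + 7 + 9 + 7 = 27.

27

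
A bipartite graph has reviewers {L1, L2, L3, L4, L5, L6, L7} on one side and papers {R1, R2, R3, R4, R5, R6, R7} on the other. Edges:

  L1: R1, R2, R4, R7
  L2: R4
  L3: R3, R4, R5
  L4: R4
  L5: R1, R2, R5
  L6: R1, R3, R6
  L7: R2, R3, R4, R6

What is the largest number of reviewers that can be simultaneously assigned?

Unit-capacity flow: source→left, listed edges, right→sink; max matching = max flow.
Augmenting path L1→R1 (+1); matched 1.
Augmenting path L2→R4 (+1); matched 2.
Augmenting path L3→R3 (+1); matched 3.
Augmenting path L5→R2 (+1); matched 4.
Augmenting path L6→R6 (+1); matched 5.
Augmenting path L7→R2→L5→R5 (+1); matched 6.
No augmenting path remains; maximum matching = 6.
König certificate: {L1, L3, L5, L6, L7, R4} is a vertex cover of size 6 (every listed pair touches it), so no matching can be larger.

6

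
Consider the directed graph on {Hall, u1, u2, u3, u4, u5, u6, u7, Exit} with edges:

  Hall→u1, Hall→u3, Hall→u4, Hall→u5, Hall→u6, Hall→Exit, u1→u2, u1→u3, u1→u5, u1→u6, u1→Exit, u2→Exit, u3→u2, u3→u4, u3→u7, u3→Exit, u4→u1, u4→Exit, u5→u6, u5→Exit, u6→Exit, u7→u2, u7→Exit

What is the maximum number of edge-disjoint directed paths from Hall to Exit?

6

Assign every edge capacity 1; by Menger, the answer equals the max flow.
Path Hall→Exit (+1); total 1.
Path Hall→u1→Exit (+1); total 2.
Path Hall→u3→Exit (+1); total 3.
Path Hall→u4→Exit (+1); total 4.
Path Hall→u5→Exit (+1); total 5.
Path Hall→u6→Exit (+1); total 6.
No residual Hall→Exit path; max flow = 6.
Certifying cut of size 6: {Hall→Exit, Hall→u1, Hall→u3, Hall→u4, Hall→u5, Hall→u6}.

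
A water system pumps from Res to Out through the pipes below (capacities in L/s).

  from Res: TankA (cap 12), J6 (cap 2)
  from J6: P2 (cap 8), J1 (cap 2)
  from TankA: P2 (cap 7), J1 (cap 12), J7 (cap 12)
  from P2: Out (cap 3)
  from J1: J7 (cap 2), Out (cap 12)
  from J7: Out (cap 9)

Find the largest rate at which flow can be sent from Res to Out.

14

Augment Res→J6→P2→Out: bottleneck 2, flow now 2.
Augment Res→TankA→P2→Out: bottleneck 1, flow now 3.
Augment Res→TankA→J1→Out: bottleneck 11, flow now 14.
No augmenting path remains; maximum flow = 14.
In the residual graph, reachable from Res: {Res}.
Min-cut edges: Res→J6 (2), Res→TankA (12); capacity 2 + 12 = 14.
This cut is saturated, so no flow can exceed 14.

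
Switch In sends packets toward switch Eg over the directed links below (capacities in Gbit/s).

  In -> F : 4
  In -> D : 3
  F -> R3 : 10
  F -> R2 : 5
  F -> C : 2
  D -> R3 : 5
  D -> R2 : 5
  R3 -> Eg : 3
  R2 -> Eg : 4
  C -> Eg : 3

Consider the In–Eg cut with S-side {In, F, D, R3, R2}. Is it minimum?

Given cut capacity: 2 + 3 + 4 = 9.
Augment In→F→R3→Eg: bottleneck 3, flow now 3.
Augment In→F→R2→Eg: bottleneck 1, flow now 4.
Augment In→D→R2→Eg: bottleneck 3, flow now 7.
No augmenting path remains; maximum flow = 7.
In the residual graph, reachable from In: {In}.
Min-cut edges: In→F (4), In→D (3); capacity 4 + 3 = 7.
Cut capacity 9 exceeds the max flow 7, so it is not minimum.

No — its capacity is 9, but the minimum cut has capacity 7.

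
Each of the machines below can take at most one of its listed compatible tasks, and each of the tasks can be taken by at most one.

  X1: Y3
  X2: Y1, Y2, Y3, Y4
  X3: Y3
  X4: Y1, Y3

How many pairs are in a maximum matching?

Unit-capacity flow: source→left, listed edges, right→sink; max matching = max flow.
Augmenting path X1→Y3 (+1); matched 1.
Augmenting path X2→Y1 (+1); matched 2.
Augmenting path X4→Y1→X2→Y2 (+1); matched 3.
No augmenting path remains; maximum matching = 3.
König certificate: {X2, X4, Y3} is a vertex cover of size 3 (every listed pair touches it), so no matching can be larger.

3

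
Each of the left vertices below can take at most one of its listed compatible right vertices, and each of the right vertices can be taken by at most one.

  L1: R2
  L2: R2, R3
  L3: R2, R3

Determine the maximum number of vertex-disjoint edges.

2

Unit-capacity flow: source→left, listed edges, right→sink; max matching = max flow.
Augmenting path L1→R2 (+1); matched 1.
Augmenting path L2→R3 (+1); matched 2.
No augmenting path remains; maximum matching = 2.
König certificate: {R2, R3} is a vertex cover of size 2 (every listed pair touches it), so no matching can be larger.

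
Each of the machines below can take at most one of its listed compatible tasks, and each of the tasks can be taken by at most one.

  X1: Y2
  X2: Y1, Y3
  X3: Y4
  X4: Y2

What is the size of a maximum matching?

Unit-capacity flow: source→left, listed edges, right→sink; max matching = max flow.
Augmenting path X1→Y2 (+1); matched 1.
Augmenting path X2→Y1 (+1); matched 2.
Augmenting path X3→Y4 (+1); matched 3.
No augmenting path remains; maximum matching = 3.
König certificate: {X2, X3, Y2} is a vertex cover of size 3 (every listed pair touches it), so no matching can be larger.

3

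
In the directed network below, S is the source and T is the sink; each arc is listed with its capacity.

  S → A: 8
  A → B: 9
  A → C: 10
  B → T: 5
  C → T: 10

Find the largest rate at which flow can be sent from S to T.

8

Augment S→A→B→T: bottleneck 5, flow now 5.
Augment S→A→C→T: bottleneck 3, flow now 8.
No augmenting path remains; maximum flow = 8.
In the residual graph, reachable from S: {S}.
Min-cut edges: S→A (8); capacity 8 = 8.
This cut is saturated, so no flow can exceed 8.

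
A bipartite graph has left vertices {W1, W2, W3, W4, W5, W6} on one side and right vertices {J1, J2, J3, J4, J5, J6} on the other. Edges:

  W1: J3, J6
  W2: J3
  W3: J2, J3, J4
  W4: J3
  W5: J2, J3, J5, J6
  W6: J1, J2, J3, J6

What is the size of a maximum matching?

5

Unit-capacity flow: source→left, listed edges, right→sink; max matching = max flow.
Augmenting path W1→J3 (+1); matched 1.
Augmenting path W3→J2 (+1); matched 2.
Augmenting path W5→J5 (+1); matched 3.
Augmenting path W6→J1 (+1); matched 4.
Augmenting path W2→J3→W1→J6 (+1); matched 5.
No augmenting path remains; maximum matching = 5.
König certificate: {W1, W3, W5, W6, J3} is a vertex cover of size 5 (every listed pair touches it), so no matching can be larger.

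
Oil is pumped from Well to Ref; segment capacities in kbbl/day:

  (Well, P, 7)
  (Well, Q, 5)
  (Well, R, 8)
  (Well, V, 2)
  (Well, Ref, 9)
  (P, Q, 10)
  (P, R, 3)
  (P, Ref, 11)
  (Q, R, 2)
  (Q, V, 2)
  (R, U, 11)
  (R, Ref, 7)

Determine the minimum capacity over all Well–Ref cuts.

23

Augment Well→Ref: bottleneck 9, flow now 9.
Augment Well→P→Ref: bottleneck 7, flow now 16.
Augment Well→R→Ref: bottleneck 7, flow now 23.
No augmenting path remains; maximum flow = 23.
By max-flow min-cut, the minimum cut capacity equals the max flow.
In the residual graph, reachable from Well: {Well, Q, R, U, V}.
Min-cut edges: Well→P (7), Well→Ref (9), R→Ref (7); capacity 7 + 9 + 7 = 23.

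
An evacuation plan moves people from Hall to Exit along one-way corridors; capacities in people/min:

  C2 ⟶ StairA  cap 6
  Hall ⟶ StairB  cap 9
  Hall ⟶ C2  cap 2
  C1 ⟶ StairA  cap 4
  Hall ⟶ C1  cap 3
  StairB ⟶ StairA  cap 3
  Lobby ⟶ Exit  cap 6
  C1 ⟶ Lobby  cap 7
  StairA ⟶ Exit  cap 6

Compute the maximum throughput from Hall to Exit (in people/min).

8

Augment Hall→StairB→StairA→Exit: bottleneck 3, flow now 3.
Augment Hall→C2→StairA→Exit: bottleneck 2, flow now 5.
Augment Hall→C1→StairA→Exit: bottleneck 1, flow now 6.
Augment Hall→C1→Lobby→Exit: bottleneck 2, flow now 8.
No augmenting path remains; maximum flow = 8.
In the residual graph, reachable from Hall: {Hall, StairB}.
Min-cut edges: Hall→C2 (2), Hall→C1 (3), StairB→StairA (3); capacity 2 + 3 + 3 = 8.
This cut is saturated, so no flow can exceed 8.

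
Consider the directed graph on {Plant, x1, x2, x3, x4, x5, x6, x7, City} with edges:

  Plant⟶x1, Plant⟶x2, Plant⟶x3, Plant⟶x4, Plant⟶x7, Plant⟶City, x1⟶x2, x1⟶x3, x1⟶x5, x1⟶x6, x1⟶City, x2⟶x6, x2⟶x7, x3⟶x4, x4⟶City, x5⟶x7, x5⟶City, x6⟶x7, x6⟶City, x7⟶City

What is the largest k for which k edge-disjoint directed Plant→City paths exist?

5

Assign every edge capacity 1; by Menger, the answer equals the max flow.
Path Plant→City (+1); total 1.
Path Plant→x1→City (+1); total 2.
Path Plant→x4→City (+1); total 3.
Path Plant→x7→City (+1); total 4.
Path Plant→x2→x6→City (+1); total 5.
No residual Plant→City path; max flow = 5.
Certifying cut of size 5: {Plant→City, Plant→x1, Plant→x2, Plant→x7, x4→City}.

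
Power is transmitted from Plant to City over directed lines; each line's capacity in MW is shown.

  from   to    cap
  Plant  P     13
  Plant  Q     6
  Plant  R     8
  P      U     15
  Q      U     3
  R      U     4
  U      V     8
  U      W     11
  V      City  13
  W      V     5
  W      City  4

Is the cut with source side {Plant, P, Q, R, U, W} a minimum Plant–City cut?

Yes — it is a minimum cut (capacity 17).

Given cut capacity: 8 + 5 + 4 = 17.
Augment Plant→P→U→V→City: bottleneck 8, flow now 8.
Augment Plant→P→U→W→City: bottleneck 4, flow now 12.
Augment Plant→P→U→W→V→City: bottleneck 1, flow now 13.
Augment Plant→Q→U→W→V→City: bottleneck 3, flow now 16.
Augment Plant→R→U→W→V→City: bottleneck 1, flow now 17.
No augmenting path remains; maximum flow = 17.
Cut capacity 17 equals the max flow, so it is a minimum cut.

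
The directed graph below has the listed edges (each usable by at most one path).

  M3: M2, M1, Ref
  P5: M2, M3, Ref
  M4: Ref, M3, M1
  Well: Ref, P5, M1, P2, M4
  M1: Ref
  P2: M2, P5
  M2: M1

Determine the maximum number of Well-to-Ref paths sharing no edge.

Assign every edge capacity 1; by Menger, the answer equals the max flow.
Path Well→Ref (+1); total 1.
Path Well→P5→Ref (+1); total 2.
Path Well→M4→Ref (+1); total 3.
Path Well→M1→Ref (+1); total 4.
Path Well→P2→P5→M3→Ref (+1); total 5.
No residual Well→Ref path; max flow = 5.
Certifying cut of size 5: {Well→M1, Well→M4, Well→P2, Well→P5, Well→Ref}.

5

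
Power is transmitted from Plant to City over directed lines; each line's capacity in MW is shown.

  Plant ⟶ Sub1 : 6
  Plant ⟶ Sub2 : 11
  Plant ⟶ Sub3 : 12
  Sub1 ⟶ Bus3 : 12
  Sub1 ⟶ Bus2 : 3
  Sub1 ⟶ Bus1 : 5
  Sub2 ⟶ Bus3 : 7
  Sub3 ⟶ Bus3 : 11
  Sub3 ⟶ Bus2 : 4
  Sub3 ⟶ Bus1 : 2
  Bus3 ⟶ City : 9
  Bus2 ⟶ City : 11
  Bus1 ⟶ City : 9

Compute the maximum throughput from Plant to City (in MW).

Augment Plant→Sub1→Bus3→City: bottleneck 6, flow now 6.
Augment Plant→Sub2→Bus3→City: bottleneck 3, flow now 9.
Augment Plant→Sub3→Bus2→City: bottleneck 4, flow now 13.
Augment Plant→Sub3→Bus1→City: bottleneck 2, flow now 15.
Augment Plant→Sub2→Bus3→Sub1→Bus2→City: bottleneck 3, flow now 18. (uses reverse residual edge)
Augment Plant→Sub2→Bus3→Sub1→Bus1→City: bottleneck 1, flow now 19. (uses reverse residual edge)
Augment Plant→Sub3→Bus3→Sub1→Bus1→City: bottleneck 2, flow now 21. (uses reverse residual edge)
No augmenting path remains; maximum flow = 21.
In the residual graph, reachable from Plant: {Plant, Sub2, Sub3, Bus3}.
Min-cut edges: Plant→Sub1 (6), Sub3→Bus2 (4), Sub3→Bus1 (2), Bus3→City (9); capacity 6 + 4 + 2 + 9 = 21.
This cut is saturated, so no flow can exceed 21.

21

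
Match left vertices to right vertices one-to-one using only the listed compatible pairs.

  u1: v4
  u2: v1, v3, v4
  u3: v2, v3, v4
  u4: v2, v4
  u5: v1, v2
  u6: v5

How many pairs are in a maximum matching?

Unit-capacity flow: source→left, listed edges, right→sink; max matching = max flow.
Augmenting path u1→v4 (+1); matched 1.
Augmenting path u2→v1 (+1); matched 2.
Augmenting path u3→v2 (+1); matched 3.
Augmenting path u6→v5 (+1); matched 4.
Augmenting path u4→v2→u3→v3 (+1); matched 5.
No augmenting path remains; maximum matching = 5.
König certificate: {u6, v1, v2, v3, v4} is a vertex cover of size 5 (every listed pair touches it), so no matching can be larger.

5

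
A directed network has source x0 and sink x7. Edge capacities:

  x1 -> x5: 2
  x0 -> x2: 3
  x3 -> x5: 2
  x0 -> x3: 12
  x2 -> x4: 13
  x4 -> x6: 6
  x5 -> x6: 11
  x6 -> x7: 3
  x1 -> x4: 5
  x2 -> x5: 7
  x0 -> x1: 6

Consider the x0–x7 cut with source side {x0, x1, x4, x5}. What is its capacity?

Edges leaving {x0, x1, x4, x5}: x0→x2 (3), x0→x3 (12), x4→x6 (6), x5→x6 (11).
Cut capacity = 3 + 12 + 6 + 11 = 32.

32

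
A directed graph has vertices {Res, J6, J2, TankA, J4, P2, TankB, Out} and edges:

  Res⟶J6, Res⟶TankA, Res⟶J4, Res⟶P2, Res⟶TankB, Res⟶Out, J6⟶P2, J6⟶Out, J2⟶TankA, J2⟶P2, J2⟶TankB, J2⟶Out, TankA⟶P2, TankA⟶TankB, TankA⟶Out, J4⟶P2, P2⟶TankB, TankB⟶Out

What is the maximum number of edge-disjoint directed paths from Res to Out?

4

Assign every edge capacity 1; by Menger, the answer equals the max flow.
Path Res→Out (+1); total 1.
Path Res→J6→Out (+1); total 2.
Path Res→TankA→Out (+1); total 3.
Path Res→TankB→Out (+1); total 4.
No residual Res→Out path; max flow = 4.
Certifying cut of size 4: {Res→J6, Res→Out, Res→TankA, TankB→Out}.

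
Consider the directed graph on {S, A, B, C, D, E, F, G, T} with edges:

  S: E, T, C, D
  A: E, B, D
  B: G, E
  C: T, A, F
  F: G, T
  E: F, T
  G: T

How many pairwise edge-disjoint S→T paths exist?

Assign every edge capacity 1; by Menger, the answer equals the max flow.
Path S→T (+1); total 1.
Path S→C→T (+1); total 2.
Path S→E→T (+1); total 3.
No residual S→T path; max flow = 3.
Certifying cut of size 3: {S→C, S→E, S→T}.

3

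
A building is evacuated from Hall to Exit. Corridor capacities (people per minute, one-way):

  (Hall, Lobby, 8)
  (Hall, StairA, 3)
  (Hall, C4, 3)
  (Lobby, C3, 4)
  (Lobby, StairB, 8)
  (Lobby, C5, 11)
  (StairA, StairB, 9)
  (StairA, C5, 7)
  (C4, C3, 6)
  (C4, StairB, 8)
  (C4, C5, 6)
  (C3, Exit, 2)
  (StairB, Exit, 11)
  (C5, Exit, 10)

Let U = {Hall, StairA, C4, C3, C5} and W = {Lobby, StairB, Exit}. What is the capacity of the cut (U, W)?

Edges leaving {Hall, StairA, C4, C3, C5}: Hall→Lobby (8), StairA→StairB (9), C4→StairB (8), C3→Exit (2), C5→Exit (10).
Cut capacity = 8 + 9 + 8 + 2 + 10 = 37.

37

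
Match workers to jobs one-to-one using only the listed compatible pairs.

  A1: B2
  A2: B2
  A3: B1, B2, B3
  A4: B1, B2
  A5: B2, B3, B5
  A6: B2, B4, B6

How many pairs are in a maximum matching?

5

Unit-capacity flow: source→left, listed edges, right→sink; max matching = max flow.
Augmenting path A1→B2 (+1); matched 1.
Augmenting path A3→B1 (+1); matched 2.
Augmenting path A5→B3 (+1); matched 3.
Augmenting path A6→B4 (+1); matched 4.
Augmenting path A4→B1→A3→B3→A5→B5 (+1); matched 5.
No augmenting path remains; maximum matching = 5.
König certificate: {A3, A4, A5, A6, B2} is a vertex cover of size 5 (every listed pair touches it), so no matching can be larger.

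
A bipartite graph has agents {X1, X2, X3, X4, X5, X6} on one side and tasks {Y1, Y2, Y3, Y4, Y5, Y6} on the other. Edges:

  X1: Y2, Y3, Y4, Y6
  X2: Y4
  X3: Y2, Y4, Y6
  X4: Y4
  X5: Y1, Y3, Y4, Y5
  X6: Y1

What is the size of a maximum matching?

Unit-capacity flow: source→left, listed edges, right→sink; max matching = max flow.
Augmenting path X1→Y2 (+1); matched 1.
Augmenting path X2→Y4 (+1); matched 2.
Augmenting path X3→Y6 (+1); matched 3.
Augmenting path X5→Y1 (+1); matched 4.
Augmenting path X6→Y1→X5→Y3 (+1); matched 5.
No augmenting path remains; maximum matching = 5.
König certificate: {X1, X3, X5, X6, Y4} is a vertex cover of size 5 (every listed pair touches it), so no matching can be larger.

5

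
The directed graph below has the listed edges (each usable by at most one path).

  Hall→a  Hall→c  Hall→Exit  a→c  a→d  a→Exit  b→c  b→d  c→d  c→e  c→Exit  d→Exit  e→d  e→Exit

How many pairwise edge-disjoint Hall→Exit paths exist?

3

Assign every edge capacity 1; by Menger, the answer equals the max flow.
Path Hall→Exit (+1); total 1.
Path Hall→a→Exit (+1); total 2.
Path Hall→c→Exit (+1); total 3.
No residual Hall→Exit path; max flow = 3.
Certifying cut of size 3: {Hall→Exit, Hall→a, Hall→c}.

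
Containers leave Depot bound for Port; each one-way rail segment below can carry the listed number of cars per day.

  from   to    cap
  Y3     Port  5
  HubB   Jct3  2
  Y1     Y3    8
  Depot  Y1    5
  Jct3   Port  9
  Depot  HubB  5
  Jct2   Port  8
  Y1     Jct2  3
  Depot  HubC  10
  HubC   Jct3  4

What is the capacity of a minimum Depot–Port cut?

11

Augment Depot→HubC→Jct3→Port: bottleneck 4, flow now 4.
Augment Depot→Y1→Y3→Port: bottleneck 5, flow now 9.
Augment Depot→HubB→Jct3→Port: bottleneck 2, flow now 11.
No augmenting path remains; maximum flow = 11.
By max-flow min-cut, the minimum cut capacity equals the max flow.
In the residual graph, reachable from Depot: {Depot, HubC, HubB}.
Min-cut edges: Depot→Y1 (5), HubC→Jct3 (4), HubB→Jct3 (2); capacity 5 + 4 + 2 = 11.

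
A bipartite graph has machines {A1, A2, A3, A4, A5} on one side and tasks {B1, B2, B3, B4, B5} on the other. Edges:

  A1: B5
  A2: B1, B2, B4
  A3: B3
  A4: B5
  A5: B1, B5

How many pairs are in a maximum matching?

Unit-capacity flow: source→left, listed edges, right→sink; max matching = max flow.
Augmenting path A1→B5 (+1); matched 1.
Augmenting path A2→B1 (+1); matched 2.
Augmenting path A3→B3 (+1); matched 3.
Augmenting path A5→B1→A2→B2 (+1); matched 4.
No augmenting path remains; maximum matching = 4.
König certificate: {A2, A3, A5, B5} is a vertex cover of size 4 (every listed pair touches it), so no matching can be larger.

4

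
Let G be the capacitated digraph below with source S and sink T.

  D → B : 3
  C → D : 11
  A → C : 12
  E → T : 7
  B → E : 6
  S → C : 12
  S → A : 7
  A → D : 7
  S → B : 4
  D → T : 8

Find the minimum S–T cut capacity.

14

Augment S→A→D→T: bottleneck 7, flow now 7.
Augment S→B→E→T: bottleneck 4, flow now 11.
Augment S→C→D→T: bottleneck 1, flow now 12.
Augment S→C→D→B→E→T: bottleneck 2, flow now 14.
No augmenting path remains; maximum flow = 14.
By max-flow min-cut, the minimum cut capacity equals the max flow.
In the residual graph, reachable from S: {S, A, B, C, D}.
Min-cut edges: B→E (6), D→T (8); capacity 6 + 8 = 14.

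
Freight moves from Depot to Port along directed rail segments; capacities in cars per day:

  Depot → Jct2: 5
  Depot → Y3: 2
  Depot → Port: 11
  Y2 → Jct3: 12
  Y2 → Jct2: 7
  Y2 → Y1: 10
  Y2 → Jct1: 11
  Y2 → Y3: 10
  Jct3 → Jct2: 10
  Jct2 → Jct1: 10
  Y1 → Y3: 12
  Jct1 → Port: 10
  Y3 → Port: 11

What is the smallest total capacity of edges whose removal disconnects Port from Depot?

Augment Depot→Port: bottleneck 11, flow now 11.
Augment Depot→Y3→Port: bottleneck 2, flow now 13.
Augment Depot→Jct2→Jct1→Port: bottleneck 5, flow now 18.
No augmenting path remains; maximum flow = 18.
By max-flow min-cut, the minimum cut capacity equals the max flow.
In the residual graph, reachable from Depot: {Depot}.
Min-cut edges: Depot→Jct2 (5), Depot→Y3 (2), Depot→Port (11); capacity 5 + 2 + 11 = 18.

18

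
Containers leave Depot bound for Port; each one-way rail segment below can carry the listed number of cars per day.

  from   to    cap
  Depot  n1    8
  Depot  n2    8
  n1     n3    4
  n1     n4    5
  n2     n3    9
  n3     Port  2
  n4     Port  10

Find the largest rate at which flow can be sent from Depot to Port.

7

Augment Depot→n1→n3→Port: bottleneck 2, flow now 2.
Augment Depot→n1→n4→Port: bottleneck 5, flow now 7.
No augmenting path remains; maximum flow = 7.
In the residual graph, reachable from Depot: {Depot, n1, n2, n3}.
Min-cut edges: n1→n4 (5), n3→Port (2); capacity 5 + 2 = 7.
This cut is saturated, so no flow can exceed 7.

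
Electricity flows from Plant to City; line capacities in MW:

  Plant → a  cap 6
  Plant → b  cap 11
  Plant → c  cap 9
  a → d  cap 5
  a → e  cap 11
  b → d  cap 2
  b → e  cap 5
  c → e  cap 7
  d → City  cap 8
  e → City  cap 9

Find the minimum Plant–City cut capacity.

Augment Plant→a→d→City: bottleneck 5, flow now 5.
Augment Plant→a→e→City: bottleneck 1, flow now 6.
Augment Plant→b→d→City: bottleneck 2, flow now 8.
Augment Plant→b→e→City: bottleneck 5, flow now 13.
Augment Plant→c→e→City: bottleneck 3, flow now 16.
No augmenting path remains; maximum flow = 16.
By max-flow min-cut, the minimum cut capacity equals the max flow.
In the residual graph, reachable from Plant: {Plant, a, b, c, e}.
Min-cut edges: a→d (5), b→d (2), e→City (9); capacity 5 + 2 + 9 = 16.

16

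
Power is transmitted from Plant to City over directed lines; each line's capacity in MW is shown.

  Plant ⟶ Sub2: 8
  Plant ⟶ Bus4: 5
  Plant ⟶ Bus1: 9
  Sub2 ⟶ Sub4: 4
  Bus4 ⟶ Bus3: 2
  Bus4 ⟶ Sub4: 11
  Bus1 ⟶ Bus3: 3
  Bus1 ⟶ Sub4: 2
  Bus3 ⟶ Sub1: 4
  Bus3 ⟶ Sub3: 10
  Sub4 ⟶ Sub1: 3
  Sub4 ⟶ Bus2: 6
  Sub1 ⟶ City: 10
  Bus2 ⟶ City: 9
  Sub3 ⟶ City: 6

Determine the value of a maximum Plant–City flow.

Augment Plant→Sub2→Sub4→Sub1→City: bottleneck 3, flow now 3.
Augment Plant→Sub2→Sub4→Bus2→City: bottleneck 1, flow now 4.
Augment Plant→Bus4→Bus3→Sub1→City: bottleneck 2, flow now 6.
Augment Plant→Bus4→Sub4→Bus2→City: bottleneck 3, flow now 9.
Augment Plant→Bus1→Bus3→Sub1→City: bottleneck 2, flow now 11.
Augment Plant→Bus1→Bus3→Sub3→City: bottleneck 1, flow now 12.
Augment Plant→Bus1→Sub4→Bus2→City: bottleneck 2, flow now 14.
No augmenting path remains; maximum flow = 14.
In the residual graph, reachable from Plant: {Plant, Sub2, Bus1}.
Min-cut edges: Plant→Bus4 (5), Sub2→Sub4 (4), Bus1→Bus3 (3), Bus1→Sub4 (2); capacity 5 + 4 + 3 + 2 = 14.
This cut is saturated, so no flow can exceed 14.

14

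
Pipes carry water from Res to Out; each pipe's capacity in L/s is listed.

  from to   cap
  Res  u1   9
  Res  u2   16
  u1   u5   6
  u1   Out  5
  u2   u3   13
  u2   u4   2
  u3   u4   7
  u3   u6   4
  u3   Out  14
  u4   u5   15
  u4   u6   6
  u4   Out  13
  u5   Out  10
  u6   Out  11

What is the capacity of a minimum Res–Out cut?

24

Augment Res→u1→Out: bottleneck 5, flow now 5.
Augment Res→u1→u5→Out: bottleneck 4, flow now 9.
Augment Res→u2→u3→Out: bottleneck 13, flow now 22.
Augment Res→u2→u4→Out: bottleneck 2, flow now 24.
No augmenting path remains; maximum flow = 24.
By max-flow min-cut, the minimum cut capacity equals the max flow.
In the residual graph, reachable from Res: {Res, u2}.
Min-cut edges: Res→u1 (9), u2→u3 (13), u2→u4 (2); capacity 9 + 13 + 2 = 24.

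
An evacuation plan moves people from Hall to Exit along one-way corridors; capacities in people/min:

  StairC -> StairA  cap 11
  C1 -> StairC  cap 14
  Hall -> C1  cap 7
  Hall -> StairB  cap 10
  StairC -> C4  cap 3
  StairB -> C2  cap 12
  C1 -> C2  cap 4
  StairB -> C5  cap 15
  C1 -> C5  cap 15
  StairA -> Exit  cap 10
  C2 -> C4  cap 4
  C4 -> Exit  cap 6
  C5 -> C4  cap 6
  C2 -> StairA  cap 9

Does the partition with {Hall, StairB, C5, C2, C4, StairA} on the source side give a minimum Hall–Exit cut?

Given cut capacity: 7 + 6 + 10 = 23.
Augment Hall→StairB→C5→C4→Exit: bottleneck 6, flow now 6.
Augment Hall→StairB→C2→StairA→Exit: bottleneck 4, flow now 10.
Augment Hall→C1→C2→StairA→Exit: bottleneck 4, flow now 14.
Augment Hall→C1→StairC→StairA→Exit: bottleneck 2, flow now 16.
No augmenting path remains; maximum flow = 16.
In the residual graph, reachable from Hall: {Hall, StairB, C1, C5, C2, StairC, C4, StairA}.
Min-cut edges: C4→Exit (6), StairA→Exit (10); capacity 6 + 10 = 16.
Cut capacity 23 exceeds the max flow 16, so it is not minimum.

No — its capacity is 23, but the minimum cut has capacity 16.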